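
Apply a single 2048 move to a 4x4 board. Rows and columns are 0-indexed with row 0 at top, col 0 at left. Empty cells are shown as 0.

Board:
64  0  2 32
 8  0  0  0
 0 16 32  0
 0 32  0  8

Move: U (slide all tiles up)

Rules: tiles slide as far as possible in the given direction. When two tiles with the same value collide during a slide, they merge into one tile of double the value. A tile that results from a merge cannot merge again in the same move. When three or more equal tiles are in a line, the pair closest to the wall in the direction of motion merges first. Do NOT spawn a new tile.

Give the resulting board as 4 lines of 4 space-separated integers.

Slide up:
col 0: [64, 8, 0, 0] -> [64, 8, 0, 0]
col 1: [0, 0, 16, 32] -> [16, 32, 0, 0]
col 2: [2, 0, 32, 0] -> [2, 32, 0, 0]
col 3: [32, 0, 0, 8] -> [32, 8, 0, 0]

Answer: 64 16  2 32
 8 32 32  8
 0  0  0  0
 0  0  0  0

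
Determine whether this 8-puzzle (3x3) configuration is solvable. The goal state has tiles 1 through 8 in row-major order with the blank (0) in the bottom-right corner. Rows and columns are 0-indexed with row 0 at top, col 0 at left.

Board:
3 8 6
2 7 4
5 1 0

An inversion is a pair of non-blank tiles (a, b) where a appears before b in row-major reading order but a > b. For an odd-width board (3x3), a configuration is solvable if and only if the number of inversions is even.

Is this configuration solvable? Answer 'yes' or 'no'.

Inversions (pairs i<j in row-major order where tile[i] > tile[j] > 0): 18
18 is even, so the puzzle is solvable.

Answer: yes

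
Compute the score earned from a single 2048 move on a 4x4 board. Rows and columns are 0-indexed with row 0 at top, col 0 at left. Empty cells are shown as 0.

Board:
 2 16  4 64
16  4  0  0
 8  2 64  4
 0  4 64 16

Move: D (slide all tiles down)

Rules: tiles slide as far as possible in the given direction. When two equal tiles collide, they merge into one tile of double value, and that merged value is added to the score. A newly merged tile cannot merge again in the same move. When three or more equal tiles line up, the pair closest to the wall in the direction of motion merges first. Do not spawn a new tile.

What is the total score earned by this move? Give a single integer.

Answer: 128

Derivation:
Slide down:
col 0: [2, 16, 8, 0] -> [0, 2, 16, 8]  score +0 (running 0)
col 1: [16, 4, 2, 4] -> [16, 4, 2, 4]  score +0 (running 0)
col 2: [4, 0, 64, 64] -> [0, 0, 4, 128]  score +128 (running 128)
col 3: [64, 0, 4, 16] -> [0, 64, 4, 16]  score +0 (running 128)
Board after move:
  0  16   0   0
  2   4   0  64
 16   2   4   4
  8   4 128  16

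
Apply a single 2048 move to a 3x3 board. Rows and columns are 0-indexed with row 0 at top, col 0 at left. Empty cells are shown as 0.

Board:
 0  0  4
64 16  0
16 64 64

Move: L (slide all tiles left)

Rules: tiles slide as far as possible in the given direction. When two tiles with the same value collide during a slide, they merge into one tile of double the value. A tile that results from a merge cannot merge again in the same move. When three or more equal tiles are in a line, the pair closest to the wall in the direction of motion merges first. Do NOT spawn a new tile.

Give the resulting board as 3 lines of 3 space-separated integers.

Answer:   4   0   0
 64  16   0
 16 128   0

Derivation:
Slide left:
row 0: [0, 0, 4] -> [4, 0, 0]
row 1: [64, 16, 0] -> [64, 16, 0]
row 2: [16, 64, 64] -> [16, 128, 0]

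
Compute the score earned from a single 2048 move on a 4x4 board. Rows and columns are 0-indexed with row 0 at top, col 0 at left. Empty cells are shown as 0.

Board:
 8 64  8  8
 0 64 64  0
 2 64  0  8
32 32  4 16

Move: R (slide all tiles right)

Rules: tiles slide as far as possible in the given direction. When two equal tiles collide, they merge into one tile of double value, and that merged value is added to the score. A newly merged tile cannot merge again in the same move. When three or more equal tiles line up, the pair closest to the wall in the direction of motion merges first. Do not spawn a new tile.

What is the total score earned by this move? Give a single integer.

Answer: 208

Derivation:
Slide right:
row 0: [8, 64, 8, 8] -> [0, 8, 64, 16]  score +16 (running 16)
row 1: [0, 64, 64, 0] -> [0, 0, 0, 128]  score +128 (running 144)
row 2: [2, 64, 0, 8] -> [0, 2, 64, 8]  score +0 (running 144)
row 3: [32, 32, 4, 16] -> [0, 64, 4, 16]  score +64 (running 208)
Board after move:
  0   8  64  16
  0   0   0 128
  0   2  64   8
  0  64   4  16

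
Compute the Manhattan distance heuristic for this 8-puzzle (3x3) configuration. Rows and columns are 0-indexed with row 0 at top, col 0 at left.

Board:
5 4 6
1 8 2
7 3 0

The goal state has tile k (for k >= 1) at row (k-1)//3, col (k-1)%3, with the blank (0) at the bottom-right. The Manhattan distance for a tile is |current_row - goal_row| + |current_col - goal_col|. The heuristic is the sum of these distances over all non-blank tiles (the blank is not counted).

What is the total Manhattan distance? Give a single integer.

Answer: 12

Derivation:
Tile 5: at (0,0), goal (1,1), distance |0-1|+|0-1| = 2
Tile 4: at (0,1), goal (1,0), distance |0-1|+|1-0| = 2
Tile 6: at (0,2), goal (1,2), distance |0-1|+|2-2| = 1
Tile 1: at (1,0), goal (0,0), distance |1-0|+|0-0| = 1
Tile 8: at (1,1), goal (2,1), distance |1-2|+|1-1| = 1
Tile 2: at (1,2), goal (0,1), distance |1-0|+|2-1| = 2
Tile 7: at (2,0), goal (2,0), distance |2-2|+|0-0| = 0
Tile 3: at (2,1), goal (0,2), distance |2-0|+|1-2| = 3
Sum: 2 + 2 + 1 + 1 + 1 + 2 + 0 + 3 = 12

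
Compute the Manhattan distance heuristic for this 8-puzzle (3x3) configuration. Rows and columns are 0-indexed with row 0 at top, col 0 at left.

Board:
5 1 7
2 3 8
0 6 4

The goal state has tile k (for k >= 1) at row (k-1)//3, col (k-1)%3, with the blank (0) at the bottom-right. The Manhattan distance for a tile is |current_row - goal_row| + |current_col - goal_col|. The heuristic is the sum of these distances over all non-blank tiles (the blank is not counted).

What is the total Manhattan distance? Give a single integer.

Answer: 18

Derivation:
Tile 5: at (0,0), goal (1,1), distance |0-1|+|0-1| = 2
Tile 1: at (0,1), goal (0,0), distance |0-0|+|1-0| = 1
Tile 7: at (0,2), goal (2,0), distance |0-2|+|2-0| = 4
Tile 2: at (1,0), goal (0,1), distance |1-0|+|0-1| = 2
Tile 3: at (1,1), goal (0,2), distance |1-0|+|1-2| = 2
Tile 8: at (1,2), goal (2,1), distance |1-2|+|2-1| = 2
Tile 6: at (2,1), goal (1,2), distance |2-1|+|1-2| = 2
Tile 4: at (2,2), goal (1,0), distance |2-1|+|2-0| = 3
Sum: 2 + 1 + 4 + 2 + 2 + 2 + 2 + 3 = 18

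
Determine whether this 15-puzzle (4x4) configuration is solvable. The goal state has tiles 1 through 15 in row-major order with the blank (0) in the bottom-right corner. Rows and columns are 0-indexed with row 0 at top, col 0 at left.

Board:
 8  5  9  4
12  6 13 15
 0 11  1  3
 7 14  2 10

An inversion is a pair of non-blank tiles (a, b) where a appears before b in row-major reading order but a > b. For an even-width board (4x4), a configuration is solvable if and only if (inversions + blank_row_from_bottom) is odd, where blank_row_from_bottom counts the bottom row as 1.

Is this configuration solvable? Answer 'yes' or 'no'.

Answer: no

Derivation:
Inversions: 52
Blank is in row 2 (0-indexed from top), which is row 2 counting from the bottom (bottom = 1).
52 + 2 = 54, which is even, so the puzzle is not solvable.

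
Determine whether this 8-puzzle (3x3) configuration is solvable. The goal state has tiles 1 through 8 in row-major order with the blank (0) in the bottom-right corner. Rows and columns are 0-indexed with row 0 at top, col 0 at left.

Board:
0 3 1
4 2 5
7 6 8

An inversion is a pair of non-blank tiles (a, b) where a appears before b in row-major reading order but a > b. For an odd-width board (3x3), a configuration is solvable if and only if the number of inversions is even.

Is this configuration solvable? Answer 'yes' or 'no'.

Answer: yes

Derivation:
Inversions (pairs i<j in row-major order where tile[i] > tile[j] > 0): 4
4 is even, so the puzzle is solvable.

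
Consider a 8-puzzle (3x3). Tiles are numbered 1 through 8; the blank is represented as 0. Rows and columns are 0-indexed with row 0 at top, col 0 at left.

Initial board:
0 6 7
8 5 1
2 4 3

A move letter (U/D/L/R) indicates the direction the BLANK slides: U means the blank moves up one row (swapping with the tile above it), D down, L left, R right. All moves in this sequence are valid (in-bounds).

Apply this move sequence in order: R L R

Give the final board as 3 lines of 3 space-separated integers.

After move 1 (R):
6 0 7
8 5 1
2 4 3

After move 2 (L):
0 6 7
8 5 1
2 4 3

After move 3 (R):
6 0 7
8 5 1
2 4 3

Answer: 6 0 7
8 5 1
2 4 3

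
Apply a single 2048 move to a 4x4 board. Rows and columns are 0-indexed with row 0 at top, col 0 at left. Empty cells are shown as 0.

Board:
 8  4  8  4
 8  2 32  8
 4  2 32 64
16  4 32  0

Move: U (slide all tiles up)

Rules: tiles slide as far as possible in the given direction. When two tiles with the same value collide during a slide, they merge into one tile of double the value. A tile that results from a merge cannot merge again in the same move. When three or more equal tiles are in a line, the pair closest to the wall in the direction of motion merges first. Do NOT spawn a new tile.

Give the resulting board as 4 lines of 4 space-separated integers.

Slide up:
col 0: [8, 8, 4, 16] -> [16, 4, 16, 0]
col 1: [4, 2, 2, 4] -> [4, 4, 4, 0]
col 2: [8, 32, 32, 32] -> [8, 64, 32, 0]
col 3: [4, 8, 64, 0] -> [4, 8, 64, 0]

Answer: 16  4  8  4
 4  4 64  8
16  4 32 64
 0  0  0  0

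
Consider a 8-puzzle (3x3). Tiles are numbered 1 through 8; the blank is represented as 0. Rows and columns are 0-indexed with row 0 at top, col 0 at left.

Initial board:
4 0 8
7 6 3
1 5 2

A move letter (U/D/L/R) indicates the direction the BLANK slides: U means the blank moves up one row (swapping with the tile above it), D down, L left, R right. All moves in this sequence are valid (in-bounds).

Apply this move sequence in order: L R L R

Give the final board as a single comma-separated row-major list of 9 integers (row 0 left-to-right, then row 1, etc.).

After move 1 (L):
0 4 8
7 6 3
1 5 2

After move 2 (R):
4 0 8
7 6 3
1 5 2

After move 3 (L):
0 4 8
7 6 3
1 5 2

After move 4 (R):
4 0 8
7 6 3
1 5 2

Answer: 4, 0, 8, 7, 6, 3, 1, 5, 2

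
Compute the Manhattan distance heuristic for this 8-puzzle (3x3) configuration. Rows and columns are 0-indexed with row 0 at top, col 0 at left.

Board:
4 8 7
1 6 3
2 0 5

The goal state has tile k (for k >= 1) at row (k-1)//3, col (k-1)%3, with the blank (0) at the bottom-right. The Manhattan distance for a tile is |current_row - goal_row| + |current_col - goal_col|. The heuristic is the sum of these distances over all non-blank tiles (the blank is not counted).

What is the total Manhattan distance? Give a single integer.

Answer: 15

Derivation:
Tile 4: at (0,0), goal (1,0), distance |0-1|+|0-0| = 1
Tile 8: at (0,1), goal (2,1), distance |0-2|+|1-1| = 2
Tile 7: at (0,2), goal (2,0), distance |0-2|+|2-0| = 4
Tile 1: at (1,0), goal (0,0), distance |1-0|+|0-0| = 1
Tile 6: at (1,1), goal (1,2), distance |1-1|+|1-2| = 1
Tile 3: at (1,2), goal (0,2), distance |1-0|+|2-2| = 1
Tile 2: at (2,0), goal (0,1), distance |2-0|+|0-1| = 3
Tile 5: at (2,2), goal (1,1), distance |2-1|+|2-1| = 2
Sum: 1 + 2 + 4 + 1 + 1 + 1 + 3 + 2 = 15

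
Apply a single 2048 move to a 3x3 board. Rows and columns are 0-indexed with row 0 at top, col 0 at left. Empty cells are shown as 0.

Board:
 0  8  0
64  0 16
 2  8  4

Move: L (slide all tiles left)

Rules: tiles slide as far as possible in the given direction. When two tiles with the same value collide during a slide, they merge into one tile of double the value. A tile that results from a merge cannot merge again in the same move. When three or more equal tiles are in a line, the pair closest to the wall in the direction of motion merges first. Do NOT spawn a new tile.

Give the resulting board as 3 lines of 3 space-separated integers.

Answer:  8  0  0
64 16  0
 2  8  4

Derivation:
Slide left:
row 0: [0, 8, 0] -> [8, 0, 0]
row 1: [64, 0, 16] -> [64, 16, 0]
row 2: [2, 8, 4] -> [2, 8, 4]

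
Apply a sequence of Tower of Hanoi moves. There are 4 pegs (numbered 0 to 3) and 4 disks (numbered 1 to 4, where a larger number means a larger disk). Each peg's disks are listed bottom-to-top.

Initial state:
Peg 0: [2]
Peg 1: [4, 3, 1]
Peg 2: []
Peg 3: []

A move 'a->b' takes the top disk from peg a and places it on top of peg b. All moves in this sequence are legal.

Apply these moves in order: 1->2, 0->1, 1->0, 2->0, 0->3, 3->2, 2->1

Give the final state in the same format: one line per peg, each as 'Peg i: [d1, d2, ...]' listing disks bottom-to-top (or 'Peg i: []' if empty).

After move 1 (1->2):
Peg 0: [2]
Peg 1: [4, 3]
Peg 2: [1]
Peg 3: []

After move 2 (0->1):
Peg 0: []
Peg 1: [4, 3, 2]
Peg 2: [1]
Peg 3: []

After move 3 (1->0):
Peg 0: [2]
Peg 1: [4, 3]
Peg 2: [1]
Peg 3: []

After move 4 (2->0):
Peg 0: [2, 1]
Peg 1: [4, 3]
Peg 2: []
Peg 3: []

After move 5 (0->3):
Peg 0: [2]
Peg 1: [4, 3]
Peg 2: []
Peg 3: [1]

After move 6 (3->2):
Peg 0: [2]
Peg 1: [4, 3]
Peg 2: [1]
Peg 3: []

After move 7 (2->1):
Peg 0: [2]
Peg 1: [4, 3, 1]
Peg 2: []
Peg 3: []

Answer: Peg 0: [2]
Peg 1: [4, 3, 1]
Peg 2: []
Peg 3: []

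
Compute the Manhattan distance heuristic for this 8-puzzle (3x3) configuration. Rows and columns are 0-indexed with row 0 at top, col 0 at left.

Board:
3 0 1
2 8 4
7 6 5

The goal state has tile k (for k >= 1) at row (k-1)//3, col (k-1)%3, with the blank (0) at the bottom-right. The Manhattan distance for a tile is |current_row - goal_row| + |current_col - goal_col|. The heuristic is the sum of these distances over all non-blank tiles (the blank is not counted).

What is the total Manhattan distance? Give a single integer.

Answer: 13

Derivation:
Tile 3: at (0,0), goal (0,2), distance |0-0|+|0-2| = 2
Tile 1: at (0,2), goal (0,0), distance |0-0|+|2-0| = 2
Tile 2: at (1,0), goal (0,1), distance |1-0|+|0-1| = 2
Tile 8: at (1,1), goal (2,1), distance |1-2|+|1-1| = 1
Tile 4: at (1,2), goal (1,0), distance |1-1|+|2-0| = 2
Tile 7: at (2,0), goal (2,0), distance |2-2|+|0-0| = 0
Tile 6: at (2,1), goal (1,2), distance |2-1|+|1-2| = 2
Tile 5: at (2,2), goal (1,1), distance |2-1|+|2-1| = 2
Sum: 2 + 2 + 2 + 1 + 2 + 0 + 2 + 2 = 13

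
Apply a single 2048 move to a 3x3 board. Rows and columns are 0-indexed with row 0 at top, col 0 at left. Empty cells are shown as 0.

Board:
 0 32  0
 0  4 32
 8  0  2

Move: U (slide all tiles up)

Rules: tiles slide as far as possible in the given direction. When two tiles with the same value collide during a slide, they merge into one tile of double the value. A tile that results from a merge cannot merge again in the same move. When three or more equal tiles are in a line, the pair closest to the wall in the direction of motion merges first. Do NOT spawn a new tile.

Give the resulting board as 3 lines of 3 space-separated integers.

Answer:  8 32 32
 0  4  2
 0  0  0

Derivation:
Slide up:
col 0: [0, 0, 8] -> [8, 0, 0]
col 1: [32, 4, 0] -> [32, 4, 0]
col 2: [0, 32, 2] -> [32, 2, 0]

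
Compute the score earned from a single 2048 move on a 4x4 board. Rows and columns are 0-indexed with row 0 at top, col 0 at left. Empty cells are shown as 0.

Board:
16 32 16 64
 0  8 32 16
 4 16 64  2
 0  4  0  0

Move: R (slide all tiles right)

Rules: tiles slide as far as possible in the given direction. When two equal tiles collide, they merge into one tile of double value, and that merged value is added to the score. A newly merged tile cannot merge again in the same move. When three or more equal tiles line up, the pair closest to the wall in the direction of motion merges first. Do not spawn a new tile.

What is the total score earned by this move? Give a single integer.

Answer: 0

Derivation:
Slide right:
row 0: [16, 32, 16, 64] -> [16, 32, 16, 64]  score +0 (running 0)
row 1: [0, 8, 32, 16] -> [0, 8, 32, 16]  score +0 (running 0)
row 2: [4, 16, 64, 2] -> [4, 16, 64, 2]  score +0 (running 0)
row 3: [0, 4, 0, 0] -> [0, 0, 0, 4]  score +0 (running 0)
Board after move:
16 32 16 64
 0  8 32 16
 4 16 64  2
 0  0  0  4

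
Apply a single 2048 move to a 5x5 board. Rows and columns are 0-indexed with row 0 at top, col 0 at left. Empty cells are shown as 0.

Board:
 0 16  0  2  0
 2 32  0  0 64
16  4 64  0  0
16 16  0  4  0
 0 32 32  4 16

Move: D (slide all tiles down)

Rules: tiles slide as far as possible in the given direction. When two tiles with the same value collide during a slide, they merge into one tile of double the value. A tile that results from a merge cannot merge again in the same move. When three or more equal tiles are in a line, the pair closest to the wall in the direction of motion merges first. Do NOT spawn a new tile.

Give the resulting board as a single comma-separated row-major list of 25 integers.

Slide down:
col 0: [0, 2, 16, 16, 0] -> [0, 0, 0, 2, 32]
col 1: [16, 32, 4, 16, 32] -> [16, 32, 4, 16, 32]
col 2: [0, 0, 64, 0, 32] -> [0, 0, 0, 64, 32]
col 3: [2, 0, 0, 4, 4] -> [0, 0, 0, 2, 8]
col 4: [0, 64, 0, 0, 16] -> [0, 0, 0, 64, 16]

Answer: 0, 16, 0, 0, 0, 0, 32, 0, 0, 0, 0, 4, 0, 0, 0, 2, 16, 64, 2, 64, 32, 32, 32, 8, 16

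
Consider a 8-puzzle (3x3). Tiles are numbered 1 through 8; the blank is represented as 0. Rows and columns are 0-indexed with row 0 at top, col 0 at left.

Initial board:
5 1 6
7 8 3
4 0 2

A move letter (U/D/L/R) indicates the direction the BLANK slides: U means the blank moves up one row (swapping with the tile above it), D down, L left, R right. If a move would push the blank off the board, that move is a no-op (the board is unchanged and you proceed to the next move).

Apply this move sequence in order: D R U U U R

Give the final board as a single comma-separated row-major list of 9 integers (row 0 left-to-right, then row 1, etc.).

After move 1 (D):
5 1 6
7 8 3
4 0 2

After move 2 (R):
5 1 6
7 8 3
4 2 0

After move 3 (U):
5 1 6
7 8 0
4 2 3

After move 4 (U):
5 1 0
7 8 6
4 2 3

After move 5 (U):
5 1 0
7 8 6
4 2 3

After move 6 (R):
5 1 0
7 8 6
4 2 3

Answer: 5, 1, 0, 7, 8, 6, 4, 2, 3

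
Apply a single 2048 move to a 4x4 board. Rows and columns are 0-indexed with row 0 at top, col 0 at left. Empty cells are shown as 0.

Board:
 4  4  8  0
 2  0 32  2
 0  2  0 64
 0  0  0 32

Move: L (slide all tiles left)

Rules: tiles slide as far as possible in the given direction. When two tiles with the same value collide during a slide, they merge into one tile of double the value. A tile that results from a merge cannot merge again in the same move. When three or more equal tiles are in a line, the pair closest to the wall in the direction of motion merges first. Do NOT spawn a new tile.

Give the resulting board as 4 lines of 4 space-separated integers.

Answer:  8  8  0  0
 2 32  2  0
 2 64  0  0
32  0  0  0

Derivation:
Slide left:
row 0: [4, 4, 8, 0] -> [8, 8, 0, 0]
row 1: [2, 0, 32, 2] -> [2, 32, 2, 0]
row 2: [0, 2, 0, 64] -> [2, 64, 0, 0]
row 3: [0, 0, 0, 32] -> [32, 0, 0, 0]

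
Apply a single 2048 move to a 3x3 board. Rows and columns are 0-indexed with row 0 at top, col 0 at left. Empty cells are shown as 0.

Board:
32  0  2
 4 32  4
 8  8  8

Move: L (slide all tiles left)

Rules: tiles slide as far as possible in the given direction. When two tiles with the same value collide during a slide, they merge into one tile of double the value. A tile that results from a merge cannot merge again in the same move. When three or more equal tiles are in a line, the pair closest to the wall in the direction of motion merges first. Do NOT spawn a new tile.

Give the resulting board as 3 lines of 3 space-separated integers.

Answer: 32  2  0
 4 32  4
16  8  0

Derivation:
Slide left:
row 0: [32, 0, 2] -> [32, 2, 0]
row 1: [4, 32, 4] -> [4, 32, 4]
row 2: [8, 8, 8] -> [16, 8, 0]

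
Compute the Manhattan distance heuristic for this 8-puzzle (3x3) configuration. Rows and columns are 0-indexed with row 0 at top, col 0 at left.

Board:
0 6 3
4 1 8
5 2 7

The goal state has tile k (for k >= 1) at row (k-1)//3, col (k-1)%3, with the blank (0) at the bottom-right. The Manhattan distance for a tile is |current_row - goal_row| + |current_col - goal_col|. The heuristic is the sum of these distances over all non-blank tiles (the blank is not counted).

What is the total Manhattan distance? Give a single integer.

Answer: 12

Derivation:
Tile 6: (0,1)->(1,2) = 2
Tile 3: (0,2)->(0,2) = 0
Tile 4: (1,0)->(1,0) = 0
Tile 1: (1,1)->(0,0) = 2
Tile 8: (1,2)->(2,1) = 2
Tile 5: (2,0)->(1,1) = 2
Tile 2: (2,1)->(0,1) = 2
Tile 7: (2,2)->(2,0) = 2
Sum: 2 + 0 + 0 + 2 + 2 + 2 + 2 + 2 = 12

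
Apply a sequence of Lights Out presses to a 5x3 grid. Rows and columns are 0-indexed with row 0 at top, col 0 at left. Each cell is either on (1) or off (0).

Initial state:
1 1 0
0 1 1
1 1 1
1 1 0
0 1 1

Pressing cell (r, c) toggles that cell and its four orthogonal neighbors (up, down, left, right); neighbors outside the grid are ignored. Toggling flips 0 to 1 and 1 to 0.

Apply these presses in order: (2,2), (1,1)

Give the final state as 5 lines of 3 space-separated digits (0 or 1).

Answer: 1 0 0
1 0 1
1 1 0
1 1 1
0 1 1

Derivation:
After press 1 at (2,2):
1 1 0
0 1 0
1 0 0
1 1 1
0 1 1

After press 2 at (1,1):
1 0 0
1 0 1
1 1 0
1 1 1
0 1 1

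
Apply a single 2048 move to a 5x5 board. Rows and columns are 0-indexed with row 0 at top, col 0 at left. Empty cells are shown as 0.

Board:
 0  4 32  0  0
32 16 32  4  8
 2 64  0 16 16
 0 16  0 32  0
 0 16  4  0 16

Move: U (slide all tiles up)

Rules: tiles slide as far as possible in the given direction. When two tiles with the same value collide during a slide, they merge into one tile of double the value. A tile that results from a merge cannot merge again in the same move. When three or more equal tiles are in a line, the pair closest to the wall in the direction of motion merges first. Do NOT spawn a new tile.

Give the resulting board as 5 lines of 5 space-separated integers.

Slide up:
col 0: [0, 32, 2, 0, 0] -> [32, 2, 0, 0, 0]
col 1: [4, 16, 64, 16, 16] -> [4, 16, 64, 32, 0]
col 2: [32, 32, 0, 0, 4] -> [64, 4, 0, 0, 0]
col 3: [0, 4, 16, 32, 0] -> [4, 16, 32, 0, 0]
col 4: [0, 8, 16, 0, 16] -> [8, 32, 0, 0, 0]

Answer: 32  4 64  4  8
 2 16  4 16 32
 0 64  0 32  0
 0 32  0  0  0
 0  0  0  0  0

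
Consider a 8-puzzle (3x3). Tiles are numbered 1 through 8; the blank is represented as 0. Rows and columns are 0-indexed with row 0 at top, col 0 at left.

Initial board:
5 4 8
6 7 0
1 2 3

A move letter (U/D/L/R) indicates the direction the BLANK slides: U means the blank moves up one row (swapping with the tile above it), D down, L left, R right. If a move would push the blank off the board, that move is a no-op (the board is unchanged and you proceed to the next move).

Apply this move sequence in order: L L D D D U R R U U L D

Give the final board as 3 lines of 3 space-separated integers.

Answer: 5 7 4
6 0 8
1 2 3

Derivation:
After move 1 (L):
5 4 8
6 0 7
1 2 3

After move 2 (L):
5 4 8
0 6 7
1 2 3

After move 3 (D):
5 4 8
1 6 7
0 2 3

After move 4 (D):
5 4 8
1 6 7
0 2 3

After move 5 (D):
5 4 8
1 6 7
0 2 3

After move 6 (U):
5 4 8
0 6 7
1 2 3

After move 7 (R):
5 4 8
6 0 7
1 2 3

After move 8 (R):
5 4 8
6 7 0
1 2 3

After move 9 (U):
5 4 0
6 7 8
1 2 3

After move 10 (U):
5 4 0
6 7 8
1 2 3

After move 11 (L):
5 0 4
6 7 8
1 2 3

After move 12 (D):
5 7 4
6 0 8
1 2 3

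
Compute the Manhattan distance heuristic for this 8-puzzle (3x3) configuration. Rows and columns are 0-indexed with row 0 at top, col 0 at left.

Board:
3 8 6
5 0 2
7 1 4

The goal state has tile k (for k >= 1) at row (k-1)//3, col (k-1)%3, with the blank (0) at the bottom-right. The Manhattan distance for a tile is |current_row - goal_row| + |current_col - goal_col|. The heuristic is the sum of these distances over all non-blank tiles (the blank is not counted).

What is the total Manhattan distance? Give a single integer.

Tile 3: at (0,0), goal (0,2), distance |0-0|+|0-2| = 2
Tile 8: at (0,1), goal (2,1), distance |0-2|+|1-1| = 2
Tile 6: at (0,2), goal (1,2), distance |0-1|+|2-2| = 1
Tile 5: at (1,0), goal (1,1), distance |1-1|+|0-1| = 1
Tile 2: at (1,2), goal (0,1), distance |1-0|+|2-1| = 2
Tile 7: at (2,0), goal (2,0), distance |2-2|+|0-0| = 0
Tile 1: at (2,1), goal (0,0), distance |2-0|+|1-0| = 3
Tile 4: at (2,2), goal (1,0), distance |2-1|+|2-0| = 3
Sum: 2 + 2 + 1 + 1 + 2 + 0 + 3 + 3 = 14

Answer: 14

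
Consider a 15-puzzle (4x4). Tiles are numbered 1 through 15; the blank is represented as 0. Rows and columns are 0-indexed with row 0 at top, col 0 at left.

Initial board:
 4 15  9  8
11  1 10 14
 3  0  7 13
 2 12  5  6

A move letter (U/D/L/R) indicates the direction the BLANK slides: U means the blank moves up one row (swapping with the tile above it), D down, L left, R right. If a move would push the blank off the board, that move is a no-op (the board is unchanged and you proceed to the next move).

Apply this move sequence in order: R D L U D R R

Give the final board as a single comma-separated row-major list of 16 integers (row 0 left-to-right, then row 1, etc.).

Answer: 4, 15, 9, 8, 11, 1, 10, 14, 3, 7, 5, 13, 2, 12, 6, 0

Derivation:
After move 1 (R):
 4 15  9  8
11  1 10 14
 3  7  0 13
 2 12  5  6

After move 2 (D):
 4 15  9  8
11  1 10 14
 3  7  5 13
 2 12  0  6

After move 3 (L):
 4 15  9  8
11  1 10 14
 3  7  5 13
 2  0 12  6

After move 4 (U):
 4 15  9  8
11  1 10 14
 3  0  5 13
 2  7 12  6

After move 5 (D):
 4 15  9  8
11  1 10 14
 3  7  5 13
 2  0 12  6

After move 6 (R):
 4 15  9  8
11  1 10 14
 3  7  5 13
 2 12  0  6

After move 7 (R):
 4 15  9  8
11  1 10 14
 3  7  5 13
 2 12  6  0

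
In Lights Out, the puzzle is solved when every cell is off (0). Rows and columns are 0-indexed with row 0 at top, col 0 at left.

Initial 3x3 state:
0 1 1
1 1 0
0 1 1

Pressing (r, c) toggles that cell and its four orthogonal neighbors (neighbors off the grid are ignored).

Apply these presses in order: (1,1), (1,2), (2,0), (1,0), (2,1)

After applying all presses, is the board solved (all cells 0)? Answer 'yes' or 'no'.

Answer: no

Derivation:
After press 1 at (1,1):
0 0 1
0 0 1
0 0 1

After press 2 at (1,2):
0 0 0
0 1 0
0 0 0

After press 3 at (2,0):
0 0 0
1 1 0
1 1 0

After press 4 at (1,0):
1 0 0
0 0 0
0 1 0

After press 5 at (2,1):
1 0 0
0 1 0
1 0 1

Lights still on: 4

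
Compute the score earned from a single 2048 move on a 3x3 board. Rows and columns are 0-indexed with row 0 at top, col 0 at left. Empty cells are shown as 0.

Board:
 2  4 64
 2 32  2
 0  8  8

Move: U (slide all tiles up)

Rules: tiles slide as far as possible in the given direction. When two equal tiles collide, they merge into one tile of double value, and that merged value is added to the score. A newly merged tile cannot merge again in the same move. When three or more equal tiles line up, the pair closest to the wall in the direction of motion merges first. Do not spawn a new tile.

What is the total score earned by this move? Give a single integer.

Slide up:
col 0: [2, 2, 0] -> [4, 0, 0]  score +4 (running 4)
col 1: [4, 32, 8] -> [4, 32, 8]  score +0 (running 4)
col 2: [64, 2, 8] -> [64, 2, 8]  score +0 (running 4)
Board after move:
 4  4 64
 0 32  2
 0  8  8

Answer: 4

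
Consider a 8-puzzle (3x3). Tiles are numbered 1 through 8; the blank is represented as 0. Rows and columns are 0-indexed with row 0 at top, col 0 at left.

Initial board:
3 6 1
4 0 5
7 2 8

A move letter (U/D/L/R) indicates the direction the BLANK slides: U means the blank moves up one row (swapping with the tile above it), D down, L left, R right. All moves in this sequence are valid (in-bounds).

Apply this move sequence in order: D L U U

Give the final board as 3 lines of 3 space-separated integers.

After move 1 (D):
3 6 1
4 2 5
7 0 8

After move 2 (L):
3 6 1
4 2 5
0 7 8

After move 3 (U):
3 6 1
0 2 5
4 7 8

After move 4 (U):
0 6 1
3 2 5
4 7 8

Answer: 0 6 1
3 2 5
4 7 8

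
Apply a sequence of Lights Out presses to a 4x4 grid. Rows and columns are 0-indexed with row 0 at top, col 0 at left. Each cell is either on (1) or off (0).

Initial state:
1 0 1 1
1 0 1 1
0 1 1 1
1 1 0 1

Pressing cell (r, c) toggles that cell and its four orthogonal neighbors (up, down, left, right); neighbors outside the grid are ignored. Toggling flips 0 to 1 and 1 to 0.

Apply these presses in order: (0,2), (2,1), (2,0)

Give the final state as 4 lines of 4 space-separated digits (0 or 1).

After press 1 at (0,2):
1 1 0 0
1 0 0 1
0 1 1 1
1 1 0 1

After press 2 at (2,1):
1 1 0 0
1 1 0 1
1 0 0 1
1 0 0 1

After press 3 at (2,0):
1 1 0 0
0 1 0 1
0 1 0 1
0 0 0 1

Answer: 1 1 0 0
0 1 0 1
0 1 0 1
0 0 0 1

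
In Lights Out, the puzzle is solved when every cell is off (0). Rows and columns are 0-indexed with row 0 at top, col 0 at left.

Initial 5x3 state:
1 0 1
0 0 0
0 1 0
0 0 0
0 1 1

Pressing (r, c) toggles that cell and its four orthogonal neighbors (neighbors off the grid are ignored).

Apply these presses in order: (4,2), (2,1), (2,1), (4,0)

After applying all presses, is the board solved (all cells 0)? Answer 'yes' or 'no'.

After press 1 at (4,2):
1 0 1
0 0 0
0 1 0
0 0 1
0 0 0

After press 2 at (2,1):
1 0 1
0 1 0
1 0 1
0 1 1
0 0 0

After press 3 at (2,1):
1 0 1
0 0 0
0 1 0
0 0 1
0 0 0

After press 4 at (4,0):
1 0 1
0 0 0
0 1 0
1 0 1
1 1 0

Lights still on: 7

Answer: no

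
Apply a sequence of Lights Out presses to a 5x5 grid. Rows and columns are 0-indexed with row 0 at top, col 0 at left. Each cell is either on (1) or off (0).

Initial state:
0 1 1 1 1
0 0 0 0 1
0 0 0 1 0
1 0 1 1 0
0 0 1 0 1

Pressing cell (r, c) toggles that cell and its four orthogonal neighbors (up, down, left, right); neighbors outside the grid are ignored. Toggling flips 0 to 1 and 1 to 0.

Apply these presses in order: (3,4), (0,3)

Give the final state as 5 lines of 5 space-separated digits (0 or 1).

After press 1 at (3,4):
0 1 1 1 1
0 0 0 0 1
0 0 0 1 1
1 0 1 0 1
0 0 1 0 0

After press 2 at (0,3):
0 1 0 0 0
0 0 0 1 1
0 0 0 1 1
1 0 1 0 1
0 0 1 0 0

Answer: 0 1 0 0 0
0 0 0 1 1
0 0 0 1 1
1 0 1 0 1
0 0 1 0 0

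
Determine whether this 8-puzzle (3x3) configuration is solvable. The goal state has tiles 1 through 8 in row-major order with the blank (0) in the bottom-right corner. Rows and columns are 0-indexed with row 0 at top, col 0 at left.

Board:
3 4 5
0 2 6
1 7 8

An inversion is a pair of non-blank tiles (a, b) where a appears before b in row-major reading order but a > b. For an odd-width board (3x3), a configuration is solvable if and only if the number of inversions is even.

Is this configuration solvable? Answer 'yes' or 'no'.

Answer: yes

Derivation:
Inversions (pairs i<j in row-major order where tile[i] > tile[j] > 0): 8
8 is even, so the puzzle is solvable.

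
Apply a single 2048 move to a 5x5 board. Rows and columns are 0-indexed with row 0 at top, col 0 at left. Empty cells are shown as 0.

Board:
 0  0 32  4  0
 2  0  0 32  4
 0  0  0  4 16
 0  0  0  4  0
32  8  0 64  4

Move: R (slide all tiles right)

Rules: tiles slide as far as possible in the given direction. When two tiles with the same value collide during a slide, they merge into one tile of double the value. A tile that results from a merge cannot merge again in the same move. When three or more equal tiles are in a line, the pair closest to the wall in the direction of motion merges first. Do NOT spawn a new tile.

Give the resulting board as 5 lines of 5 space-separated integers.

Answer:  0  0  0 32  4
 0  0  2 32  4
 0  0  0  4 16
 0  0  0  0  4
 0 32  8 64  4

Derivation:
Slide right:
row 0: [0, 0, 32, 4, 0] -> [0, 0, 0, 32, 4]
row 1: [2, 0, 0, 32, 4] -> [0, 0, 2, 32, 4]
row 2: [0, 0, 0, 4, 16] -> [0, 0, 0, 4, 16]
row 3: [0, 0, 0, 4, 0] -> [0, 0, 0, 0, 4]
row 4: [32, 8, 0, 64, 4] -> [0, 32, 8, 64, 4]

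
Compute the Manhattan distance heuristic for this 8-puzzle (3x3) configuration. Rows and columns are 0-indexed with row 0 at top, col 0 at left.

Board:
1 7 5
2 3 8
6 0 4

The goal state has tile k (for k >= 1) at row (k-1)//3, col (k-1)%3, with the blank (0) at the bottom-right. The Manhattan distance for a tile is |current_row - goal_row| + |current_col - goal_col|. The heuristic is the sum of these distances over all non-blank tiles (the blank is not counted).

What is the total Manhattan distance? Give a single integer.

Tile 1: at (0,0), goal (0,0), distance |0-0|+|0-0| = 0
Tile 7: at (0,1), goal (2,0), distance |0-2|+|1-0| = 3
Tile 5: at (0,2), goal (1,1), distance |0-1|+|2-1| = 2
Tile 2: at (1,0), goal (0,1), distance |1-0|+|0-1| = 2
Tile 3: at (1,1), goal (0,2), distance |1-0|+|1-2| = 2
Tile 8: at (1,2), goal (2,1), distance |1-2|+|2-1| = 2
Tile 6: at (2,0), goal (1,2), distance |2-1|+|0-2| = 3
Tile 4: at (2,2), goal (1,0), distance |2-1|+|2-0| = 3
Sum: 0 + 3 + 2 + 2 + 2 + 2 + 3 + 3 = 17

Answer: 17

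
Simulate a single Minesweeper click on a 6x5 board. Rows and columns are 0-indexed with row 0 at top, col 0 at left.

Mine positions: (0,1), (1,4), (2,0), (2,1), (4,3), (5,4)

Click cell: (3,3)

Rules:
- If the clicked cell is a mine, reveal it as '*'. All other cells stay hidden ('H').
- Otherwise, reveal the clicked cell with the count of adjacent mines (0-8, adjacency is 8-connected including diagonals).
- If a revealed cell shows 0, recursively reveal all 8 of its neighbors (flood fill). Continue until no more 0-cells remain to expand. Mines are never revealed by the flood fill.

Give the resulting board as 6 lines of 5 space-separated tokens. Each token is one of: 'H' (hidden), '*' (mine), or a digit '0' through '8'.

H H H H H
H H H H H
H H H H H
H H H 1 H
H H H H H
H H H H H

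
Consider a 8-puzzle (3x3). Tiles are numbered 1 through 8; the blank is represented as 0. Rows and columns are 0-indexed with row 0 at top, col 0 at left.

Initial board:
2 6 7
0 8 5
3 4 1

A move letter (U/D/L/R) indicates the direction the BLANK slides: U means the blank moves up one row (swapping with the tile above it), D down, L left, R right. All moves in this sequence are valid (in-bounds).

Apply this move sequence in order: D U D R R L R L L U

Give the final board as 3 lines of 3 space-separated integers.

Answer: 2 6 7
0 8 5
3 4 1

Derivation:
After move 1 (D):
2 6 7
3 8 5
0 4 1

After move 2 (U):
2 6 7
0 8 5
3 4 1

After move 3 (D):
2 6 7
3 8 5
0 4 1

After move 4 (R):
2 6 7
3 8 5
4 0 1

After move 5 (R):
2 6 7
3 8 5
4 1 0

After move 6 (L):
2 6 7
3 8 5
4 0 1

After move 7 (R):
2 6 7
3 8 5
4 1 0

After move 8 (L):
2 6 7
3 8 5
4 0 1

After move 9 (L):
2 6 7
3 8 5
0 4 1

After move 10 (U):
2 6 7
0 8 5
3 4 1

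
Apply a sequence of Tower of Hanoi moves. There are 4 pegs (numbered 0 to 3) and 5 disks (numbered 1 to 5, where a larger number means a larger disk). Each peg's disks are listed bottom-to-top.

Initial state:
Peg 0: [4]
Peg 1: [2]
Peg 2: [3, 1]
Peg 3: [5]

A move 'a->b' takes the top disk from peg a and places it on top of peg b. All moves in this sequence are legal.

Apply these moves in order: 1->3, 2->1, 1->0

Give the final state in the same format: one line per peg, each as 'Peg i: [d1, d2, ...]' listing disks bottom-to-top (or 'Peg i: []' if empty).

Answer: Peg 0: [4, 1]
Peg 1: []
Peg 2: [3]
Peg 3: [5, 2]

Derivation:
After move 1 (1->3):
Peg 0: [4]
Peg 1: []
Peg 2: [3, 1]
Peg 3: [5, 2]

After move 2 (2->1):
Peg 0: [4]
Peg 1: [1]
Peg 2: [3]
Peg 3: [5, 2]

After move 3 (1->0):
Peg 0: [4, 1]
Peg 1: []
Peg 2: [3]
Peg 3: [5, 2]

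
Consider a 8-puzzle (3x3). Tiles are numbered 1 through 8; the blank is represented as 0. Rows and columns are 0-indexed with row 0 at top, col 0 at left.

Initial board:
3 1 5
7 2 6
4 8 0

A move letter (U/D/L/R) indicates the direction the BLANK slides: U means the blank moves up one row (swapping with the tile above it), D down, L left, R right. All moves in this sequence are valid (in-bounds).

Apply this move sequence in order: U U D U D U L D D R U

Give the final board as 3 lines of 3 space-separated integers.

Answer: 3 2 1
7 8 0
4 6 5

Derivation:
After move 1 (U):
3 1 5
7 2 0
4 8 6

After move 2 (U):
3 1 0
7 2 5
4 8 6

After move 3 (D):
3 1 5
7 2 0
4 8 6

After move 4 (U):
3 1 0
7 2 5
4 8 6

After move 5 (D):
3 1 5
7 2 0
4 8 6

After move 6 (U):
3 1 0
7 2 5
4 8 6

After move 7 (L):
3 0 1
7 2 5
4 8 6

After move 8 (D):
3 2 1
7 0 5
4 8 6

After move 9 (D):
3 2 1
7 8 5
4 0 6

After move 10 (R):
3 2 1
7 8 5
4 6 0

After move 11 (U):
3 2 1
7 8 0
4 6 5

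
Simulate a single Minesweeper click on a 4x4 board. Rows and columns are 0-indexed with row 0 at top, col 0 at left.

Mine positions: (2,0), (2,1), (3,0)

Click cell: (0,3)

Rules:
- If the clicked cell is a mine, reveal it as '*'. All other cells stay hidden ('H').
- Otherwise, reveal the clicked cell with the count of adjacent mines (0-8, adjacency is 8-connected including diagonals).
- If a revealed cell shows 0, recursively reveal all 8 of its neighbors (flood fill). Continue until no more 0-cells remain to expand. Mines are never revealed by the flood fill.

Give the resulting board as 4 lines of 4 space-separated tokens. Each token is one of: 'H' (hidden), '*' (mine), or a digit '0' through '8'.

0 0 0 0
2 2 1 0
H H 1 0
H H 1 0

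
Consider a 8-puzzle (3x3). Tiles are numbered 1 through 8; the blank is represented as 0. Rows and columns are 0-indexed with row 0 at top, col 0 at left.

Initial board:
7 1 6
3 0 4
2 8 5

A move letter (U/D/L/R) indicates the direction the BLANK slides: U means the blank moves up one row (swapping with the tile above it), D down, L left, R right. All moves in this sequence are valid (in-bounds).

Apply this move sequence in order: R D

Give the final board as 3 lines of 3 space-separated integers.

Answer: 7 1 6
3 4 5
2 8 0

Derivation:
After move 1 (R):
7 1 6
3 4 0
2 8 5

After move 2 (D):
7 1 6
3 4 5
2 8 0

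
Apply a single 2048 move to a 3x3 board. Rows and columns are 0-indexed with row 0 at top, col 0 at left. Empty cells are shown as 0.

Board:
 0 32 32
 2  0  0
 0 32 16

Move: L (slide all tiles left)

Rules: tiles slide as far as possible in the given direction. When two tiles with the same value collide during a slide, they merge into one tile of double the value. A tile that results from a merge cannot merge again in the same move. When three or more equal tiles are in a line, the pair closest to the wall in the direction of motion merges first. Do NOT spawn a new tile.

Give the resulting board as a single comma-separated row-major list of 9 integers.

Answer: 64, 0, 0, 2, 0, 0, 32, 16, 0

Derivation:
Slide left:
row 0: [0, 32, 32] -> [64, 0, 0]
row 1: [2, 0, 0] -> [2, 0, 0]
row 2: [0, 32, 16] -> [32, 16, 0]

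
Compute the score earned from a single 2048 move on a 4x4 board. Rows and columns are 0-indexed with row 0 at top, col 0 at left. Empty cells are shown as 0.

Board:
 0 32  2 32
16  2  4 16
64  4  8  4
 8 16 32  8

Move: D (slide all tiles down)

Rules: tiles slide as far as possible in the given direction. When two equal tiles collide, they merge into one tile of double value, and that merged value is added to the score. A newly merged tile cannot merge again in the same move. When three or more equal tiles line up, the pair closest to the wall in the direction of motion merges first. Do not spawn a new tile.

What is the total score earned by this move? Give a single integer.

Answer: 0

Derivation:
Slide down:
col 0: [0, 16, 64, 8] -> [0, 16, 64, 8]  score +0 (running 0)
col 1: [32, 2, 4, 16] -> [32, 2, 4, 16]  score +0 (running 0)
col 2: [2, 4, 8, 32] -> [2, 4, 8, 32]  score +0 (running 0)
col 3: [32, 16, 4, 8] -> [32, 16, 4, 8]  score +0 (running 0)
Board after move:
 0 32  2 32
16  2  4 16
64  4  8  4
 8 16 32  8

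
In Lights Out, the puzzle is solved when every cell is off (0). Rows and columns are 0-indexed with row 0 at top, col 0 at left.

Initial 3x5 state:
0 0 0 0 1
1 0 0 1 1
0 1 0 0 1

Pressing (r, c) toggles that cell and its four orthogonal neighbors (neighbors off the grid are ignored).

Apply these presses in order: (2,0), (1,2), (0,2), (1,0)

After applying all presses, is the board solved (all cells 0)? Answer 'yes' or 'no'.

Answer: no

Derivation:
After press 1 at (2,0):
0 0 0 0 1
0 0 0 1 1
1 0 0 0 1

After press 2 at (1,2):
0 0 1 0 1
0 1 1 0 1
1 0 1 0 1

After press 3 at (0,2):
0 1 0 1 1
0 1 0 0 1
1 0 1 0 1

After press 4 at (1,0):
1 1 0 1 1
1 0 0 0 1
0 0 1 0 1

Lights still on: 8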